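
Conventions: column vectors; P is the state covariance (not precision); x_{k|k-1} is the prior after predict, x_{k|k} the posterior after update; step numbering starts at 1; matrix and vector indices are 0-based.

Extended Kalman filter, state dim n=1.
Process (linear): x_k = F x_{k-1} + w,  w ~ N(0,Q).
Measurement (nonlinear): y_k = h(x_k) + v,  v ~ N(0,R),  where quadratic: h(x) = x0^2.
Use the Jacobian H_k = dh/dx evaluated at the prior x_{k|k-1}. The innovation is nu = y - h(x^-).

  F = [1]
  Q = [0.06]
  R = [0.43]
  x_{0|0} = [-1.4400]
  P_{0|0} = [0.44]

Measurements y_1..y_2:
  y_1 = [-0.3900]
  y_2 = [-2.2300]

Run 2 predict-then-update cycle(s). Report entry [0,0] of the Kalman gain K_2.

K[0,0] = -0.2298

step 1: x^-=[-1.4400]  P^-=[0.5000]  H_jac=[-2.8800]  S=[4.5772]  K=[-0.3146]  nu=[-2.4636]  x^+=[-0.6649]  P^+=[0.0470]
step 2: x^-=[-0.6649]  P^-=[0.1070]  H_jac=[-1.3299]  S=[0.6192]  K=[-0.2298]  nu=[-2.6722]  x^+=[-0.0510]  P^+=[0.0743]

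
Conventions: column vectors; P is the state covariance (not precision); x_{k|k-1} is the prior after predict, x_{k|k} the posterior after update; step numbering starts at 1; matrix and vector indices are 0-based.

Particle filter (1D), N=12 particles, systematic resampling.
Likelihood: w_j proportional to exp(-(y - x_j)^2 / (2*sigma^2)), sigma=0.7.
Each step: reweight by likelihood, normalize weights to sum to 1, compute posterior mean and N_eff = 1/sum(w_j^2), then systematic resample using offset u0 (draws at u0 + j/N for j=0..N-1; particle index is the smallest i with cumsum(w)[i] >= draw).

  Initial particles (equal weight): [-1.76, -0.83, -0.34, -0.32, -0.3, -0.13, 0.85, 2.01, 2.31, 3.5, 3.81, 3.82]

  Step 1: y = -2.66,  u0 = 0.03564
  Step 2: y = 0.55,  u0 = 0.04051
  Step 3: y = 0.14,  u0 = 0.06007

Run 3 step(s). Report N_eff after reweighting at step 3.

step 1: w=[0.9058, 0.0679, 0.0085, 0.0078, 0.0070, 0.0030, 0.0000, 0.0000, 0.0000, 0.0000, 0.0000, 0.0000]  mean=-1.6584  Neff=1.2118  idx=[0, 0, 0, 0, 0, 0, 0, 0, 0, 0, 0, 1]
step 2: w=[0.0226, 0.0226, 0.0226, 0.0226, 0.0226, 0.0226, 0.0226, 0.0226, 0.0226, 0.0226, 0.0226, 0.7510]  mean=-1.0616  Neff=1.7556  idx=[1, 5, 9, 11, 11, 11, 11, 11, 11, 11, 11, 11]
step 3: w=[0.0071, 0.0071, 0.0071, 0.1087, 0.1087, 0.1087, 0.1087, 0.1087, 0.1087, 0.1087, 0.1087, 0.1087]  mean=-0.8499  Neff=9.3847  idx=[3, 4, 4, 5, 6, 7, 7, 8, 9, 10, 11, 11]

N_eff = 9.3847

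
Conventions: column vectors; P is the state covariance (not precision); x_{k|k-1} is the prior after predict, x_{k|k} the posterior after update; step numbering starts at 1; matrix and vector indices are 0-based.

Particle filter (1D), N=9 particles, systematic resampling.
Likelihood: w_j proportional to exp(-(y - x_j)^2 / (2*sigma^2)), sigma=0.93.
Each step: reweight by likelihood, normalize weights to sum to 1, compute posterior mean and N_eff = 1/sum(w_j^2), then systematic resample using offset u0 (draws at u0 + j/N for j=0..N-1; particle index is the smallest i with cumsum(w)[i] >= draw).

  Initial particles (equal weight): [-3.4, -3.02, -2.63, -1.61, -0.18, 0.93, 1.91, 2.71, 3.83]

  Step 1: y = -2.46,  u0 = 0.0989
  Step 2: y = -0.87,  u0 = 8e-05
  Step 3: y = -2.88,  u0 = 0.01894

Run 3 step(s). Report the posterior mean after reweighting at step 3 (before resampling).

post_mean = -2.4668

step 1: w=[0.1919, 0.2668, 0.3145, 0.2106, 0.0158, 0.0004, 0.0000, 0.0000, 0.0000]  mean=-2.6267  Neff=3.9763  idx=[0, 1, 1, 1, 2, 2, 2, 3, 4]
step 2: w=[0.0111, 0.0311, 0.0311, 0.0311, 0.0751, 0.0751, 0.0751, 0.3281, 0.3420]  mean=-1.5024  Neff=4.0885  idx=[0, 4, 5, 7, 7, 7, 8, 8, 8]
step 3: w=[0.2133, 0.2406, 0.2406, 0.0982, 0.0982, 0.0982, 0.0037, 0.0037, 0.0037]  mean=-2.4668  Neff=5.2578  idx=[0, 0, 1, 1, 2, 2, 2, 4, 5]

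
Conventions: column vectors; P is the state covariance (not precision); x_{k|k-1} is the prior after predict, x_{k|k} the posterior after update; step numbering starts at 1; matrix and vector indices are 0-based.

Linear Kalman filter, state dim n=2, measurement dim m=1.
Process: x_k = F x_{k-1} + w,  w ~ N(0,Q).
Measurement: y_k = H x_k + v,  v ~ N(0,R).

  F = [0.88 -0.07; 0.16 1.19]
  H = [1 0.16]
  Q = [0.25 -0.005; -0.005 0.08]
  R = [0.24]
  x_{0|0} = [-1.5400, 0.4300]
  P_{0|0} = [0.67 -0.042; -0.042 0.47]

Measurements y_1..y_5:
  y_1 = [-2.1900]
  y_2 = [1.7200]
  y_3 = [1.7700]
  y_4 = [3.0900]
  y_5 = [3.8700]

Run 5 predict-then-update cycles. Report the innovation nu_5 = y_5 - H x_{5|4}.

innov = [1.7915]

step 1: x^-=[-1.3853, 0.2653]  P^-=[0.7763 0.0067; 0.0067 0.7467]  S=[1.0376]  K=[0.7492; 0.1216]  nu=[-0.8471]  x^+=[-2.0200, 0.1623]  P^+=[0.1939 -0.0878; -0.0878 0.7314]
step 2: x^-=[-1.7890, -0.1301]  P^-=[0.4145 -0.1296; -0.1296 1.0872]  S=[0.6409]  K=[0.6145; 0.0692]  nu=[3.5298]  x^+=[0.3799, 0.1141]  P^+=[0.1726 -0.1569; -0.1569 1.0842]
step 3: x^-=[0.3263, 0.1965]  P^-=[0.4083 -0.2335; -0.2335 1.5600]  S=[0.6135]  K=[0.6046; 0.0262]  nu=[1.4122]  x^+=[1.1802, 0.2335]  P^+=[0.1840 -0.2432; -0.2432 1.5595]
step 4: x^-=[1.0222, 0.4667]  P^-=[0.4301 -0.3610; -0.3610 2.2006]  S=[0.6109]  K=[0.6095; -0.0146]  nu=[1.9931]  x^+=[2.2370, 0.4376]  P^+=[0.2032 -0.3556; -0.3556 2.2004]
step 5: x^-=[1.9379, 0.8787]  P^-=[0.4619 -0.5281; -0.5281 3.0658]  S=[0.6114]  K=[0.6173; -0.0614]  nu=[1.7915]  x^+=[3.0438, 0.7687]  P^+=[0.2289 -0.5049; -0.5049 3.0635]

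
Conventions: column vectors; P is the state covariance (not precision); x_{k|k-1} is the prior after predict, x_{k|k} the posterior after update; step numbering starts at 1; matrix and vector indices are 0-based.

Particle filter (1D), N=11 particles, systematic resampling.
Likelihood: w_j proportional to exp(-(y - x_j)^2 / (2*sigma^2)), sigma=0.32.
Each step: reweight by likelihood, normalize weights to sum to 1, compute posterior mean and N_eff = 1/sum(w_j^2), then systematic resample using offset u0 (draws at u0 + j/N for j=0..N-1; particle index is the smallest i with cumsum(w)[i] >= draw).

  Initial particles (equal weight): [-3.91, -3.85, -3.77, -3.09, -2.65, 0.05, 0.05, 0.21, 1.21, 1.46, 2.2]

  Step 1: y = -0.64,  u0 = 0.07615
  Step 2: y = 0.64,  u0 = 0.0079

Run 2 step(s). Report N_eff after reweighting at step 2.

N_eff = 9.5816

step 1: w=[0.0000, 0.0000, 0.0000, 0.0000, 0.0000, 0.4347, 0.4347, 0.1305, 0.0000, 0.0000, 0.0000]  mean=0.0709  Neff=2.5315  idx=[5, 5, 5, 5, 6, 6, 6, 6, 6, 7, 7]
step 2: w=[0.0744, 0.0744, 0.0744, 0.0744, 0.0744, 0.0744, 0.0744, 0.0744, 0.0744, 0.1651, 0.1651]  mean=0.1028  Neff=9.5816  idx=[0, 1, 2, 3, 4, 6, 7, 8, 9, 9, 10]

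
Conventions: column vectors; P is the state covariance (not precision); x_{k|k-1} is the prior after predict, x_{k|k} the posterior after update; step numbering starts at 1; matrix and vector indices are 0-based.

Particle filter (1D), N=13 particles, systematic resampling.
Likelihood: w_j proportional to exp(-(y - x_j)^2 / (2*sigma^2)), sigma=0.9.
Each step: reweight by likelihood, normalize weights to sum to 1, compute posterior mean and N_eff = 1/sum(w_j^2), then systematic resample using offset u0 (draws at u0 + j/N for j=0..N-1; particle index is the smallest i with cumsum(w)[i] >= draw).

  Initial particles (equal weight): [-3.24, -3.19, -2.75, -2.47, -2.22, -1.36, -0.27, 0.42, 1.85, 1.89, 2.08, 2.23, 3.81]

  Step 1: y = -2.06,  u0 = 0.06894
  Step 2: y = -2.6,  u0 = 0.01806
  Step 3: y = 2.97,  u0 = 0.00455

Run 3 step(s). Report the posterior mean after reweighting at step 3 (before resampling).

post_mean = -1.3822

step 1: w=[0.0960, 0.1031, 0.1690, 0.2044, 0.2232, 0.1676, 0.0314, 0.0051, 0.0000, 0.0000, 0.0000, 0.0000, 0.0000]  mean=-2.3397  Neff=5.9112  idx=[0, 1, 2, 2, 3, 3, 3, 4, 4, 4, 5, 5, 6]
step 2: w=[0.0771, 0.0800, 0.0979, 0.0979, 0.0982, 0.0982, 0.0982, 0.0908, 0.0908, 0.0908, 0.0384, 0.0384, 0.0035]  mean=-2.4808  Neff=11.3503  idx=[0, 1, 2, 2, 3, 4, 5, 6, 6, 7, 8, 9, 10]
step 3: w=[0.0000, 0.0000, 0.0002, 0.0002, 0.0002, 0.0012, 0.0012, 0.0012, 0.0012, 0.0062, 0.0062, 0.0062, 0.9759]  mean=-1.3822  Neff=1.0498  idx=[8, 12, 12, 12, 12, 12, 12, 12, 12, 12, 12, 12, 12]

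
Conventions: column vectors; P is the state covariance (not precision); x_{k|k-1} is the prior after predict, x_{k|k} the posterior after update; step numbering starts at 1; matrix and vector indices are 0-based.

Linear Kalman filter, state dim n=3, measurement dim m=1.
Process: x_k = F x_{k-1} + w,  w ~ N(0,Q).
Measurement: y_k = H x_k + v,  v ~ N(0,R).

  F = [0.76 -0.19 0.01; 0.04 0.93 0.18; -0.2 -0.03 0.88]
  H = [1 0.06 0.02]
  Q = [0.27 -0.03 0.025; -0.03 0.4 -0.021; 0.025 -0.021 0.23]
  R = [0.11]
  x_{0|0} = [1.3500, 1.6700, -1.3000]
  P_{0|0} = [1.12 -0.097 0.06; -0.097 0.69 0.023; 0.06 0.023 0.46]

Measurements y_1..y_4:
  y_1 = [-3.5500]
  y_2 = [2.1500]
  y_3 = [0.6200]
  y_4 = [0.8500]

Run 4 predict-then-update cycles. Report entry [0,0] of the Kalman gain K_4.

step 1: x^-=[0.6957, 1.3731, -1.4641]  P^-=[0.9707 -0.1772 -0.1026; -0.1772 1.0148 0.0605; -0.1026 0.0605 0.6081]  S=[1.0594]  K=[0.9043; -0.1087; -0.0819]  nu=[-4.2988]  x^+=[-3.1918, 1.8402, -1.1119]  P^+=[0.1043 -0.0731 -0.0241; -0.0731 1.0023 0.0510; -0.0241 0.0510 0.6010]
step 2: x^-=[-2.7865, 1.3836, -0.3953]  P^-=[0.3871 -0.2586 -0.0056; -0.2586 1.2978 0.1006; -0.0056 0.1006 0.7054]  S=[0.4710]  K=[0.7886; -0.3793; 0.0309]  nu=[4.8614]  x^+=[1.0472, -0.4605, -0.2451]  P^+=[0.0941 -0.1177 -0.0171; -0.1177 1.2301 0.1061; -0.0171 0.1061 0.7050]
step 3: x^-=[0.8809, -0.4305, -0.4113]  P^-=[0.4022 -0.3305 -0.0070; -0.3305 1.5134 0.1639; -0.0070 0.1639 0.7798]  S=[0.4784]  K=[0.7989; -0.4941; 0.0384]  nu=[-0.2269]  x^+=[0.6997, -0.3184, -0.4200]  P^+=[0.0968 -0.1416 -0.0217; -0.1416 1.3966 0.1730; -0.0217 0.1730 0.7791]
step 4: x^-=[0.5880, -0.3437, -0.5000]  P^-=[0.4163 -0.3787 -0.0205; -0.3787 1.6804 0.2298; -0.0205 0.2298 0.8353]  S=[0.4870]  K=[0.8074; -0.5612; 0.0205]  nu=[0.2926]  x^+=[0.8243, -0.5079, -0.4940]  P^+=[0.0989 -0.1581 -0.0286; -0.1581 1.5270 0.2354; -0.0286 0.2354 0.8351]

K[0,0] = 0.8074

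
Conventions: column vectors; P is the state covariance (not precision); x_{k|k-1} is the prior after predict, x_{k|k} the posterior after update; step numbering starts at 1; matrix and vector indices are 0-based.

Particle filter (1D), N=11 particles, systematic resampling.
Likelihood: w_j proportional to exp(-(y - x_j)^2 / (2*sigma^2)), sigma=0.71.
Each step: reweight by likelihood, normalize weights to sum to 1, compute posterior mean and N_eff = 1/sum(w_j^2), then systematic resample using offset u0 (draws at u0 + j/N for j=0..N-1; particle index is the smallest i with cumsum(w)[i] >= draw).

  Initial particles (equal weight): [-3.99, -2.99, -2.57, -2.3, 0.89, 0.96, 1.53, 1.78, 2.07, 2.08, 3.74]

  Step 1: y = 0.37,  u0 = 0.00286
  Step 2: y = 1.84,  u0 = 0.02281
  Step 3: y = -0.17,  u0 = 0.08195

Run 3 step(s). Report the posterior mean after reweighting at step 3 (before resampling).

step 1: w=[0.0000, 0.0000, 0.0001, 0.0004, 0.3846, 0.3561, 0.1324, 0.0700, 0.0286, 0.0277, 0.0000]  mean=1.1270  Neff=3.3468  idx=[4, 4, 4, 4, 4, 5, 5, 5, 5, 6, 7]
step 2: w=[0.0704, 0.0704, 0.0704, 0.0704, 0.0704, 0.0799, 0.0799, 0.0799, 0.0799, 0.1566, 0.1717]  mean=1.1654  Neff=9.5840  idx=[0, 1, 2, 4, 5, 6, 7, 8, 9, 10, 10]
step 3: w=[0.1290, 0.1290, 0.1290, 0.1290, 0.1108, 0.1108, 0.1108, 0.1108, 0.0224, 0.0091, 0.0091]  mean=0.9515  Neff=8.5902  idx=[0, 1, 2, 2, 3, 4, 5, 5, 6, 7, 10]

post_mean = 0.9515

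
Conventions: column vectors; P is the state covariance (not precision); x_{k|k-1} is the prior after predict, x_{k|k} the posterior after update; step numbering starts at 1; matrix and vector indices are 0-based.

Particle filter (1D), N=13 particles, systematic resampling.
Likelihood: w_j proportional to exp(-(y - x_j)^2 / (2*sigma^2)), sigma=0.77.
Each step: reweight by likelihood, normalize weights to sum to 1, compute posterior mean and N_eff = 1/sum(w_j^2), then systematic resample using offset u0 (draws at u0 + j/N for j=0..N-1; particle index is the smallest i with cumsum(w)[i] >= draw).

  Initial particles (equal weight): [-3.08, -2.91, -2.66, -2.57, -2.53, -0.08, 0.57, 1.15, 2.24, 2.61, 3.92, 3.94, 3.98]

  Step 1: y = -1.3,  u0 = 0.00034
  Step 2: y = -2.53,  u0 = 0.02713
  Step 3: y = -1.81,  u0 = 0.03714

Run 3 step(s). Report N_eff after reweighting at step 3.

N_eff = 12.4681

step 1: w=[0.0544, 0.0884, 0.1653, 0.2019, 0.2196, 0.2242, 0.0412, 0.0050, 0.0000, 0.0000, 0.0000, 0.0000, 0.0000]  mean=-1.9276  Neff=5.5842  idx=[0, 1, 2, 2, 2, 3, 3, 4, 4, 4, 5, 5, 5]
step 2: w=[0.0804, 0.0919, 0.1023, 0.1023, 0.1023, 0.1037, 0.1037, 0.1038, 0.1038, 0.1038, 0.0007, 0.0007, 0.0007]  mean=-2.6525  Neff=9.9858  idx=[0, 1, 2, 2, 3, 4, 5, 5, 6, 7, 8, 8, 9]
step 3: w=[0.0355, 0.0499, 0.0753, 0.0753, 0.0753, 0.0753, 0.0851, 0.0851, 0.0851, 0.0895, 0.0895, 0.0895, 0.0895]  mean=-2.6179  Neff=12.4681  idx=[1, 2, 3, 4, 5, 6, 7, 8, 9, 9, 10, 11, 12]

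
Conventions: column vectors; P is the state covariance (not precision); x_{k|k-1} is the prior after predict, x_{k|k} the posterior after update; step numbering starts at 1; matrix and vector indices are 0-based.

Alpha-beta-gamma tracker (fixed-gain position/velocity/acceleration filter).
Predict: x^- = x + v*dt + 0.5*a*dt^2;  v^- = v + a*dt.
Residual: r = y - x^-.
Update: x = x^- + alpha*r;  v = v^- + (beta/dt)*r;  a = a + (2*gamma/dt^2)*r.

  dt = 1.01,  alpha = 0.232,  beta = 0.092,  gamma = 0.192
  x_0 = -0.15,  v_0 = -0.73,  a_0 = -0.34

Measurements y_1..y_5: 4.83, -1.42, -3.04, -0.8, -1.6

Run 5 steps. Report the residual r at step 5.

resid = -2.8237

step 1: x_pred=-1.0607  r=5.8907  x^+=0.3059  v^+=-0.5368  a^+=1.8775
step 2: x_pred=0.7213  r=-2.1413  x^+=0.2246  v^+=1.1644  a^+=1.0714
step 3: x_pred=1.9470  r=-4.9870  x^+=0.7900  v^+=1.7922  a^+=-0.8059
step 4: x_pred=2.1891  r=-2.9891  x^+=1.4956  v^+=0.7060  a^+=-1.9311
step 5: x_pred=1.2237  r=-2.8237  x^+=0.5686  v^+=-1.5016  a^+=-2.9940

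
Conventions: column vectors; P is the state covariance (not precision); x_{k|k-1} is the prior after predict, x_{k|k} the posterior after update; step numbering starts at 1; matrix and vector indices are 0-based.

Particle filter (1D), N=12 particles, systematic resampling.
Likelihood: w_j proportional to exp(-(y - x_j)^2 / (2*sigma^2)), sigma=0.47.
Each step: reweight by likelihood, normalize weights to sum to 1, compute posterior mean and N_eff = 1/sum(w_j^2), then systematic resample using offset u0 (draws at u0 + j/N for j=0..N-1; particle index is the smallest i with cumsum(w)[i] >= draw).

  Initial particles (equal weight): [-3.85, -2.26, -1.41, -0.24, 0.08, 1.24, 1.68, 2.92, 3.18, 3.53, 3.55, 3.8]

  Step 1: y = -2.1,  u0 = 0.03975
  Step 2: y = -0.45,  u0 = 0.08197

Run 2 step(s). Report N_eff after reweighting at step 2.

step 1: w=[0.0008, 0.7341, 0.2648, 0.0003, 0.0000, 0.0000, 0.0000, 0.0000, 0.0000, 0.0000, 0.0000, 0.0000]  mean=-2.0355  Neff=1.6419  idx=[1, 1, 1, 1, 1, 1, 1, 1, 1, 2, 2, 2]
step 2: w=[0.0016, 0.0016, 0.0016, 0.0016, 0.0016, 0.0016, 0.0016, 0.0016, 0.0016, 0.3286, 0.3286, 0.3286]  mean=-1.4222  Neff=3.0877  idx=[9, 9, 9, 9, 10, 10, 10, 10, 11, 11, 11, 11]

N_eff = 3.0877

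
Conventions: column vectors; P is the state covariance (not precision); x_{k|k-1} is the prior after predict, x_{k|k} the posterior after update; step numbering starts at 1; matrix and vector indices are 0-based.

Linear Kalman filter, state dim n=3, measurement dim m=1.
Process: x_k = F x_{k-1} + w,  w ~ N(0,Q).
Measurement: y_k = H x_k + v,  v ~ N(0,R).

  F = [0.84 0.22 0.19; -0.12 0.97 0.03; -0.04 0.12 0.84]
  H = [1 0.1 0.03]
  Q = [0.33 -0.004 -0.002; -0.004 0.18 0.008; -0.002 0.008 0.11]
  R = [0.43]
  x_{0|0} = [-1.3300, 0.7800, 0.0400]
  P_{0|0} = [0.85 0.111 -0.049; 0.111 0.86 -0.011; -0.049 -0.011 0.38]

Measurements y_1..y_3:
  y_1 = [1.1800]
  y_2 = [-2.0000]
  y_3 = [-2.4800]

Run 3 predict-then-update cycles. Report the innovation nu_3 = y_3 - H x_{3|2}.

step 1: x^-=[-0.9380, 0.9174, 0.1804]  P^-=[1.0096 0.1813 0.0265; 0.1813 0.9756 0.1119; 0.0265 0.1119 0.3919]  S=[1.4882]  K=[0.6911; 0.1896; 0.0332]  nu=[2.0208]  x^+=[0.4586, 1.3006, 0.2476]  P^+=[0.2988 -0.0137 -0.0077; -0.0137 0.9221 0.1025; -0.0077 0.1025 0.3902]
step 2: x^-=[0.7184, 1.2140, 0.3457]  P^-=[0.6006 0.1736 0.0892; 0.1736 1.0615 0.2120; 0.0892 0.2120 0.4204]  S=[1.0829]  K=[0.5731; 0.2642; 0.1136]  nu=[-2.8502]  x^+=[-0.9150, 0.4610, 0.0218]  P^+=[0.2449 0.0096 0.0187; 0.0096 0.9859 0.1795; 0.0187 0.1795 0.4064]
step 3: x^-=[-0.6631, 0.5576, 0.1102]  P^-=[0.5897 0.2259 0.1319; 0.2259 1.1196 0.2786; 0.1319 0.2786 0.4462]  S=[1.0861]  K=[0.5674; 0.3188; 0.1594]  nu=[-1.8760]  x^+=[-1.7276, -0.0404, -0.1888]  P^+=[0.2400 0.0295 0.0336; 0.0295 1.0092 0.2234; 0.0336 0.2234 0.4186]

innov = [-1.8760]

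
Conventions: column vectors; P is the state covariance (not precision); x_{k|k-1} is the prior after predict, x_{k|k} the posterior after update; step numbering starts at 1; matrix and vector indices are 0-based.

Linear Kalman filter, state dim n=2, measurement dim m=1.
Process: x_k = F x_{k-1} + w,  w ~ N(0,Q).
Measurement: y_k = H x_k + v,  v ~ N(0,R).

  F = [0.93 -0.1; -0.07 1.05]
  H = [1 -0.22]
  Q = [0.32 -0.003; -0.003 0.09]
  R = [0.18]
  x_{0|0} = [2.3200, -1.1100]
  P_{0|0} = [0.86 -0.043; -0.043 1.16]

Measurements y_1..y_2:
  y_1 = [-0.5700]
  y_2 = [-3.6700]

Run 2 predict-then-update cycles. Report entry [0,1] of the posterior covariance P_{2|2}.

P_post[0,1] = 0.2150

step 1: x^-=[2.2686, -1.3279]  P^-=[1.0834 -0.2231; -0.2231 1.3794]  S=[1.4283]  K=[0.7929; -0.3686]  nu=[-3.1307]  x^+=[-0.2137, -0.1738]  P^+=[0.1855 0.1944; 0.1944 1.1853]
step 2: x^-=[-0.1814, -0.1675]  P^-=[0.4561 0.0517; 0.0517 1.3691]  S=[0.6797]  K=[0.6544; -0.3672]  nu=[-3.5255]  x^+=[-2.4884, 1.1269]  P^+=[0.1651 0.2150; 0.2150 1.2775]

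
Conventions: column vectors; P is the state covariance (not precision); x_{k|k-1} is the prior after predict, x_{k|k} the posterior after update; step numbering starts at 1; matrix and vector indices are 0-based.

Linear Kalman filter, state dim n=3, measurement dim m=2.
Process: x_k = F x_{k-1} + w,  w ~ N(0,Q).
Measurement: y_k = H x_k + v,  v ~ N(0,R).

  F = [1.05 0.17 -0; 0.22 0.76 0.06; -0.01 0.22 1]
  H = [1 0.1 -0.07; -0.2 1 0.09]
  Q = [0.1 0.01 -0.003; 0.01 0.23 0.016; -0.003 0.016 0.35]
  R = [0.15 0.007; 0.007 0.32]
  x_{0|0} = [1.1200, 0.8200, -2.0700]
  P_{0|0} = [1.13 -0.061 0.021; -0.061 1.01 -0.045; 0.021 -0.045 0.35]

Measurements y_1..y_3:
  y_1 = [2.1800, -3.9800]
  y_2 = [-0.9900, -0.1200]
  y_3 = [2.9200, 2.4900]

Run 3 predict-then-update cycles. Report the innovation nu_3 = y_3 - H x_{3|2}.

innov = [2.9462, 3.5440]

step 1: x^-=[1.3154, 0.7454, -1.9008]  P^-=[1.3532 0.3514 0.0233; 0.3514 0.8454 0.1707; 0.0233 0.1707 0.7290]  S=[1.5799 0.1527; 0.1527 1.1147]  K=[0.8822 -0.0465; 0.2025 0.6814; -0.0272 0.2115]  nu=[0.6570, -4.2912]  x^+=[2.0946, -2.0454, -2.8264]  P^+=[0.1336 0.0141 0.0435; 0.0141 0.2209 0.0150; 0.0435 0.0150 0.6798]
step 2: x^-=[1.8516, -1.2633, -3.2974]  P^-=[0.2588 0.0841 0.0553; 0.0841 0.3738 0.1152; 0.0553 0.1152 1.0461]  S=[0.4251 0.0672; 0.0672 0.6977]  K=[0.6204 -0.0062; 0.1864 0.5085; -0.0609 0.2900]  nu=[-2.9461, 1.8104]  x^+=[0.0126, -0.8919, -2.5929]  P^+=[0.0956 0.0160 0.0605; 0.0160 0.1658 0.0155; 0.0605 0.0155 0.9882]
step 3: x^-=[-0.1384, -0.8307, -2.7893]  P^-=[0.2160 0.0709 0.0721; 0.0709 0.3423 0.1288; 0.0721 0.1288 1.3518]  S=[0.3783 0.0586; 0.0586 0.6742]  K=[0.5762 0.0006; 0.1783 0.4885; -0.0810 0.3571]  nu=[2.9462, 3.5440]  x^+=[1.5613, 1.4259, -1.7622]  P^+=[0.0903 0.0153 0.0775; 0.0153 0.1592 0.0152; 0.0775 0.0152 1.2668]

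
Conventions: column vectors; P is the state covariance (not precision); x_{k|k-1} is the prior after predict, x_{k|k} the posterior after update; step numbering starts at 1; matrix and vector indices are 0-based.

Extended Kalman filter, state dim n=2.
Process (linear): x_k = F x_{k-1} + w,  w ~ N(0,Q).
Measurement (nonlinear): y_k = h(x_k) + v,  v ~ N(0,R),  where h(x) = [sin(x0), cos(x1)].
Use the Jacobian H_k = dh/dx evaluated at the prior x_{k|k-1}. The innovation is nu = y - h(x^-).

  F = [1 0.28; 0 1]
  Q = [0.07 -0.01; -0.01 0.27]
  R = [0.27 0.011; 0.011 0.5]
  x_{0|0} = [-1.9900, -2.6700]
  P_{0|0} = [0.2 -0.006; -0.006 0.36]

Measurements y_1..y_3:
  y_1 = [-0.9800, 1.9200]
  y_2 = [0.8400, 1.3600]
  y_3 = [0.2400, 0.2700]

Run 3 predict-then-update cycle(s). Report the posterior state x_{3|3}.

x_post = [-3.4493, -1.0330]

step 1: x^-=[-2.7376, -2.6700]  P^-=[0.2949 0.0848; 0.0848 0.6300]  H_jac=[-0.9195 0.0000; 0.0000 0.4543]  S=[0.5193 -0.0244; -0.0244 0.6300]  K=[-0.5202 0.0410; -0.1290 0.4493]  nu=[-0.5869, 2.8108]  x^+=[-2.3171, -1.3314]  P^+=[0.1523 0.0325; 0.0325 0.4913]
step 2: x^-=[-2.6899, -1.3314]  P^-=[0.2790 0.1601; 0.1601 0.7613]  H_jac=[-0.8997 0.0000; 0.0000 0.9715]  S=[0.4958 -0.1289; -0.1289 1.2185]  K=[-0.4864 0.0762; -0.1364 0.5926]  nu=[1.2765, 1.1229]  x^+=[-3.2253, -0.8402]  P^+=[0.1450 0.0337; 0.0337 0.3034]
step 3: x^-=[-3.4605, -0.8402]  P^-=[0.2577 0.1087; 0.1087 0.5734]  H_jac=[-0.9496 0.0000; 0.0000 0.7448]  S=[0.5024 -0.0658; -0.0658 0.8181]  K=[-0.4792 0.0604; -0.1384 0.5109]  nu=[-0.0736, -0.3973]  x^+=[-3.4493, -1.0330]  P^+=[0.1356 0.0334; 0.0334 0.3410]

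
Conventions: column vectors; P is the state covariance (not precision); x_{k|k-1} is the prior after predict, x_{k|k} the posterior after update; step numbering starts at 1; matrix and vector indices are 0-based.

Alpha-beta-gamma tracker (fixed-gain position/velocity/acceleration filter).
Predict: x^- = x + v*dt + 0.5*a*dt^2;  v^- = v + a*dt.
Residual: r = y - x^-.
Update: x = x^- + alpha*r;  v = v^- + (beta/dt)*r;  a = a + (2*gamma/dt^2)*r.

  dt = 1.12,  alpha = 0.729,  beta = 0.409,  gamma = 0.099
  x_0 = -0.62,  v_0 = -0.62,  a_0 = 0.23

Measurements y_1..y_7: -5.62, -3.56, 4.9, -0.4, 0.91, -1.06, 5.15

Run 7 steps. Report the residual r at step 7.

resid = 5.0157

step 1: x_pred=-1.1701  r=-4.4499  x^+=-4.4141  v^+=-1.9874  a^+=-0.4724
step 2: x_pred=-6.9362  r=3.3762  x^+=-4.4750  v^+=-1.2835  a^+=0.0605
step 3: x_pred=-5.8745  r=10.7745  x^+=1.9801  v^+=2.7189  a^+=1.7612
step 4: x_pred=6.1299  r=-6.5299  x^+=1.3696  v^+=2.3069  a^+=0.7305
step 5: x_pred=4.4115  r=-3.5015  x^+=1.8589  v^+=1.8464  a^+=0.1778
step 6: x_pred=4.0384  r=-5.0984  x^+=0.3217  v^+=0.1837  a^+=-0.6269
step 7: x_pred=0.1343  r=5.0157  x^+=3.7907  v^+=1.3132  a^+=0.1648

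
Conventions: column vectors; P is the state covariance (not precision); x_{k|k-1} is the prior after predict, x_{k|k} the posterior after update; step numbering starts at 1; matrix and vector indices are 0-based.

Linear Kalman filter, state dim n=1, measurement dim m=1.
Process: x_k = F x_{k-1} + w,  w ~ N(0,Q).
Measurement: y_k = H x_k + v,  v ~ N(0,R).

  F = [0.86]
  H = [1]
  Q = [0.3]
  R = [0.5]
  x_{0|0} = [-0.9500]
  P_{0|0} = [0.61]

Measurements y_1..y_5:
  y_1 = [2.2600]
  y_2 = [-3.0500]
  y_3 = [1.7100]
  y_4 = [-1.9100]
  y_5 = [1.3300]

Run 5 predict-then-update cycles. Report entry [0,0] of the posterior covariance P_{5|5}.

P_post[0,0] = 0.2453

step 1: x^-=[-0.8170]  P^-=[0.7512]  S=[1.2512]  K=[0.6004]  nu=[3.0770]  x^+=[1.0303]  P^+=[0.3002]
step 2: x^-=[0.8861]  P^-=[0.5220]  S=[1.0220]  K=[0.5108]  nu=[-3.9361]  x^+=[-1.1244]  P^+=[0.2554]
step 3: x^-=[-0.9669]  P^-=[0.4889]  S=[0.9889]  K=[0.4944]  nu=[2.6769]  x^+=[0.3565]  P^+=[0.2472]
step 4: x^-=[0.3066]  P^-=[0.4828]  S=[0.9828]  K=[0.4913]  nu=[-2.2166]  x^+=[-0.7823]  P^+=[0.2456]
step 5: x^-=[-0.6728]  P^-=[0.4817]  S=[0.9817]  K=[0.4907]  nu=[2.0028]  x^+=[0.3099]  P^+=[0.2453]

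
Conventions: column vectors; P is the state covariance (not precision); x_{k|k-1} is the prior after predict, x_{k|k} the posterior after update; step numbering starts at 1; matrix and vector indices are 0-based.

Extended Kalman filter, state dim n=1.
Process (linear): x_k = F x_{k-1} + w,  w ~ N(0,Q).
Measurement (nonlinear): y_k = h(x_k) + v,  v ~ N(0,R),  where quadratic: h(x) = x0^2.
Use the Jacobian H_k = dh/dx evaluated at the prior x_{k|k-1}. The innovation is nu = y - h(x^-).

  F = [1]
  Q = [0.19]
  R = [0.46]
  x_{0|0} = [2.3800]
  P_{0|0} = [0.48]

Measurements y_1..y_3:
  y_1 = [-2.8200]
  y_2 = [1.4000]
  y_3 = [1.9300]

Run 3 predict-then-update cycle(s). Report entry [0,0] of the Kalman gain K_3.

step 1: x^-=[2.3800]  P^-=[0.6700]  H_jac=[4.7600]  S=[15.6406]  K=[0.2039]  nu=[-8.4844]  x^+=[0.6500]  P^+=[0.0197]
step 2: x^-=[0.6500]  P^-=[0.2097]  H_jac=[1.3000]  S=[0.8144]  K=[0.3347]  nu=[0.9775]  x^+=[0.9772]  P^+=[0.1185]
step 3: x^-=[0.9772]  P^-=[0.3085]  H_jac=[1.9544]  S=[1.6382]  K=[0.3680]  nu=[0.9751]  x^+=[1.3360]  P^+=[0.0866]

K[0,0] = 0.3680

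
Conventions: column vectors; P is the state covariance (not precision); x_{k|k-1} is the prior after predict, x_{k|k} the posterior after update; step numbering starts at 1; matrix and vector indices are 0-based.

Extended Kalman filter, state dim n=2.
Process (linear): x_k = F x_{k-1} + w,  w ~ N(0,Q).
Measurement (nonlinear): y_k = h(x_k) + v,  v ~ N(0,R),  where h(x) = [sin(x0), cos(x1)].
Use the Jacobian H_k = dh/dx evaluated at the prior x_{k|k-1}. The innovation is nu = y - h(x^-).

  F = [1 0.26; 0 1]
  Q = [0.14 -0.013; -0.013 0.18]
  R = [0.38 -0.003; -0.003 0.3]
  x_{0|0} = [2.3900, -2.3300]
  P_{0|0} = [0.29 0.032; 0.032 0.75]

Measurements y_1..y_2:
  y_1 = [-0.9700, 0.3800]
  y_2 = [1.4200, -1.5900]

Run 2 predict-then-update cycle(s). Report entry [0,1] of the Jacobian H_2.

step 1: x^-=[1.7842, -2.3300]  P^-=[0.4973 0.2140; 0.2140 0.9300]  H_jac=[-0.2118 0.0000; 0.0000 0.7254]  S=[0.4023 -0.0359; -0.0359 0.7893]  K=[-0.2453 0.1855; -0.0366 0.8530]  nu=[-1.9473, 1.0683]  x^+=[2.4600, -1.3475]  P^+=[0.4427 0.0777; 0.0777 0.3529]
step 2: x^-=[2.1097, -1.3475]  P^-=[0.6470 0.1565; 0.1565 0.5329]  H_jac=[-0.5132 0.0000; 0.0000 0.9752]  S=[0.5504 -0.0813; -0.0813 0.8068]  K=[-0.5840 0.1303; -0.0515 0.6390]  nu=[0.5617, -1.8115]  x^+=[1.5456, -2.5339]  P^+=[0.4332 0.0419; 0.0419 0.1967]

H_jac[0,1] = 0.0000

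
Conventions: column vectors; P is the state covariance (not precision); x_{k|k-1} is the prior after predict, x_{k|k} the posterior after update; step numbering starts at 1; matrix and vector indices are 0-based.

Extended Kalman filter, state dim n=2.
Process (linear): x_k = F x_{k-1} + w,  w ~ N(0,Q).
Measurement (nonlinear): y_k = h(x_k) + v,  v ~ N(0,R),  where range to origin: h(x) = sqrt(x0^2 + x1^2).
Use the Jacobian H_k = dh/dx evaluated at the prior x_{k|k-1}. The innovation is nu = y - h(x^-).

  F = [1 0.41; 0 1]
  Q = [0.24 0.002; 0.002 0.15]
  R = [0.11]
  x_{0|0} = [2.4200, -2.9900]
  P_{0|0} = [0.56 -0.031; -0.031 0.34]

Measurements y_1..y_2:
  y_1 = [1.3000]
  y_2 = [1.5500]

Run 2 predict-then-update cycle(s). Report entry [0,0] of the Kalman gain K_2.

K[0,0] = -0.8741

step 1: x^-=[1.1941, -2.9900]  P^-=[0.8317 0.1104; 0.1104 0.4900]  H_jac=[0.3709 -0.9287]  S=[0.5710]  K=[0.3607; -0.7253]  nu=[-1.9196]  x^+=[0.5017, -1.5977]  P^+=[0.7574 0.2598; 0.2598 0.1897]
step 2: x^-=[-0.1534, -1.5977]  P^-=[1.2423 0.3395; 0.3395 0.3397]  H_jac=[-0.0956 -0.9954]  S=[0.5225]  K=[-0.8741; -0.7092]  nu=[-0.0551]  x^+=[-0.1053, -1.5587]  P^+=[0.8431 0.0156; 0.0156 0.0769]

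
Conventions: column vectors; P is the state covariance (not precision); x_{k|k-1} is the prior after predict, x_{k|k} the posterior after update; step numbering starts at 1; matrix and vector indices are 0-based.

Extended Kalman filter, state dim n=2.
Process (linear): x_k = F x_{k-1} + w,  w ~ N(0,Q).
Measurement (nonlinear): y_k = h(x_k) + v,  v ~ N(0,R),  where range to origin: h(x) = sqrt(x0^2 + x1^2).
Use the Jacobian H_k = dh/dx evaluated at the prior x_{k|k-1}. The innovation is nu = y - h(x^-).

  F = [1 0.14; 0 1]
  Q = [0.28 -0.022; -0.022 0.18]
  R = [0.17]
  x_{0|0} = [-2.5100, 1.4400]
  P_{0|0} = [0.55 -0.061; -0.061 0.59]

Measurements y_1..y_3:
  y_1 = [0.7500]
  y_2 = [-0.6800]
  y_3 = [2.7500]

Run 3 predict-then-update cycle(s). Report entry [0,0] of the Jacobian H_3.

H_jac[0,0] = 0.9892

step 1: x^-=[-2.3084, 1.4400]  P^-=[0.8245 -0.0004; -0.0004 0.7700]  H_jac=[-0.8485 0.5293]  S=[0.9796]  K=[-0.7143; 0.4164]  nu=[-1.9707]  x^+=[-0.9007, 0.6194]  P^+=[0.3246 0.2910; 0.2910 0.6002]
step 2: x^-=[-0.8139, 0.6194]  P^-=[0.6979 0.3530; 0.3530 0.7802]  H_jac=[-0.7958 0.6056]  S=[0.5578]  K=[-0.6123; 0.3434]  nu=[-1.7028]  x^+=[0.2287, 0.0346]  P^+=[0.4887 0.4703; 0.4703 0.7144]
step 3: x^-=[0.2336, 0.0346]  P^-=[0.9144 0.5483; 0.5483 0.8944]  H_jac=[0.9892 0.1466]  S=[1.2430]  K=[0.7924; 0.5418]  nu=[2.5139]  x^+=[2.2255, 1.3967]  P^+=[0.1340 0.0147; 0.0147 0.5295]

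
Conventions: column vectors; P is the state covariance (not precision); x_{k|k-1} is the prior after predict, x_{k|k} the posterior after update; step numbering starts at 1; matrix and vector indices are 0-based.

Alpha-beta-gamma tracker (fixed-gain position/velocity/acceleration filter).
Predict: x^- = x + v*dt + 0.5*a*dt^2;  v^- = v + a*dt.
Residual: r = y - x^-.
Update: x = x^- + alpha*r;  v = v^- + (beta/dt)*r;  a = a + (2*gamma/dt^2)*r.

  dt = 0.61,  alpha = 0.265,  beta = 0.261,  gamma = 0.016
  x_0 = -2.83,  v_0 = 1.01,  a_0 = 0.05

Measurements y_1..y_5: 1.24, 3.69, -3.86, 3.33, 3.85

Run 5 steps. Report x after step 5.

x_post = 3.7673

step 1: x_pred=-2.2046  r=3.4446  x^+=-1.2918  v^+=2.5143  a^+=0.3462
step 2: x_pred=0.3064  r=3.3836  x^+=1.2030  v^+=4.1733  a^+=0.6372
step 3: x_pred=3.8673  r=-7.7273  x^+=1.8196  v^+=1.2557  a^+=-0.0273
step 4: x_pred=2.5805  r=0.7495  x^+=2.7791  v^+=1.5598  a^+=0.0371
step 5: x_pred=3.7374  r=0.1126  x^+=3.7673  v^+=1.6306  a^+=0.0468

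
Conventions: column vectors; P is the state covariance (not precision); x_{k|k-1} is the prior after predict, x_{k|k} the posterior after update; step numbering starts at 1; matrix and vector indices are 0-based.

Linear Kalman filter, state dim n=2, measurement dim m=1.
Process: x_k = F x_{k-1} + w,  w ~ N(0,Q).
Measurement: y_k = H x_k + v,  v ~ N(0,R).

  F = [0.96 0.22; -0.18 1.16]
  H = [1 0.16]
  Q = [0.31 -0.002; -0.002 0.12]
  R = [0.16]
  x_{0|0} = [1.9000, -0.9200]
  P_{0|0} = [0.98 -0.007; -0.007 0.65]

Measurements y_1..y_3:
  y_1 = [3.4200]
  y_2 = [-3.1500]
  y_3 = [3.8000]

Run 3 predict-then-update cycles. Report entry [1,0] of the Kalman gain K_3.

step 1: x^-=[1.6216, -1.4092]  P^-=[1.2417 -0.0130; -0.0130 1.0293]  S=[1.4239]  K=[0.8706; 0.1065]  nu=[2.0239]  x^+=[3.3835, -1.1936]  P^+=[0.1625 -0.1451; -0.1451 1.0132]
step 2: x^-=[2.9856, -1.9936]  P^-=[0.4475 0.0727; 0.0727 1.5491]  S=[0.6704]  K=[0.6849; 0.4781]  nu=[-5.8167]  x^+=[-0.9979, -4.7746]  P^+=[0.1331 -0.1468; -0.1468 1.3959]
step 3: x^-=[-2.0084, -5.3589]  P^-=[0.4382 0.1735; 0.1735 2.0639]  S=[0.7065]  K=[0.6595; 0.7130]  nu=[6.6658]  x^+=[2.3875, -0.6062]  P^+=[0.1309 -0.1587; -0.1587 1.7048]

K[1,0] = 0.7130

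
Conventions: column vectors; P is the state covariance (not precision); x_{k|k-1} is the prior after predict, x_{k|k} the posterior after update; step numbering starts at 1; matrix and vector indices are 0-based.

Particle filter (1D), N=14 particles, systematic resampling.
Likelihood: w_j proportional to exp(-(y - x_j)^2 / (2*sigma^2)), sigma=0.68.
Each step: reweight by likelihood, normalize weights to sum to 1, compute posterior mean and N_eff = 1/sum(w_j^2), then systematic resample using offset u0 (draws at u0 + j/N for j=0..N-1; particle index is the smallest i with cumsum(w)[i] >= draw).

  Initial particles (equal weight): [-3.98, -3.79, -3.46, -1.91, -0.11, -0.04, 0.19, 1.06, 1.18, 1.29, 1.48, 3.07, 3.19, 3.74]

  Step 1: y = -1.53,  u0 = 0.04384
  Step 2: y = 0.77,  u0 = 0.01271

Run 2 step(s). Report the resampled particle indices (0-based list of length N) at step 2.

resampled_idx = [11, 11, 11, 11, 12, 12, 12, 12, 13, 13, 13, 13, 13, 13]

step 1: w=[0.0013, 0.0036, 0.0158, 0.7607, 0.1005, 0.0806, 0.0363, 0.0006, 0.0003, 0.0002, 0.0000, 0.0000, 0.0000, 0.0000]  mean=-1.5326  Neff=1.6755  idx=[3, 3, 3, 3, 3, 3, 3, 3, 3, 3, 3, 4, 5, 6]
step 2: w=[0.0003, 0.0003, 0.0003, 0.0003, 0.0003, 0.0003, 0.0003, 0.0003, 0.0003, 0.0003, 0.0003, 0.2665, 0.3028, 0.4279]  mean=0.0344  Neff=2.8922  idx=[11, 11, 11, 11, 12, 12, 12, 12, 13, 13, 13, 13, 13, 13]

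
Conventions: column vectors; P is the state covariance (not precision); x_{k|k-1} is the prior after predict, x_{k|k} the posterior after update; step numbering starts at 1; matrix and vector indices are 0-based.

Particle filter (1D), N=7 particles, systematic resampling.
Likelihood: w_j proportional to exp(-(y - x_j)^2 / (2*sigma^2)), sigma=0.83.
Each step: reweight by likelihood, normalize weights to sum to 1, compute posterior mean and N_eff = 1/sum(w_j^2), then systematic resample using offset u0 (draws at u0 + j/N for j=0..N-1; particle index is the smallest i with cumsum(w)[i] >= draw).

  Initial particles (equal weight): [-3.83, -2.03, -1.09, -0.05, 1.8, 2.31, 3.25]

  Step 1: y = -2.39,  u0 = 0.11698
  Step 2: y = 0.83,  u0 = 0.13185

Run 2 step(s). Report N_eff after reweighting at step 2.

N_eff = 2.3117

step 1: w=[0.1537, 0.6302, 0.2031, 0.0130, 0.0000, 0.0000, 0.0000]  mean=-2.0900  Neff=2.1636  idx=[0, 1, 1, 1, 1, 2, 2]
step 2: w=[0.0000, 0.0178, 0.0178, 0.0178, 0.0178, 0.4644, 0.4644]  mean=-1.1570  Neff=2.3117  idx=[5, 5, 5, 6, 6, 6, 6]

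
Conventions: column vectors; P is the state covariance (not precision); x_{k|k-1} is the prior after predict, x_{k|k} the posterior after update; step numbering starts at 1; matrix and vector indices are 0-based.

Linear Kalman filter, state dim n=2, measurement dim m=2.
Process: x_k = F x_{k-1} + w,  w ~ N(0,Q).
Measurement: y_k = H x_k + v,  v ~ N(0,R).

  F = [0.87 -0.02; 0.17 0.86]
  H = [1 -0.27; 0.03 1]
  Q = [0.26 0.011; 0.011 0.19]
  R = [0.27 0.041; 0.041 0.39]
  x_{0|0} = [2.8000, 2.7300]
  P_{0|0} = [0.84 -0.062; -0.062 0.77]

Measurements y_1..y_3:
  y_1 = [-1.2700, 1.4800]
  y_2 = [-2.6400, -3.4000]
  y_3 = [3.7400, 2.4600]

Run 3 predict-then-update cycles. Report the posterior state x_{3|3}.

step 1: x^-=[2.3814, 2.8238]  P^-=[0.8983 0.0758; 0.0758 0.7656]  S=[1.1831 -0.0636; -0.0636 1.1610]  K=[0.7489 0.1295; -0.0753 0.6573]  nu=[-2.8890, -1.4152]  x^+=[0.0346, 2.1112]  P^+=[0.2276 0.0744; 0.0744 0.2510]
step 2: x^-=[-0.0121, 1.8215]  P^-=[0.4298 0.0957; 0.0957 0.4040]  S=[0.6775 0.0398; 0.0398 0.8001]  K=[0.5899 0.1064; -0.0497 0.5110]  nu=[-2.1361, -5.2211]  x^+=[-1.8280, -0.7402]  P^+=[0.1799 0.0603; 0.0603 0.1954]
step 3: x^-=[-1.5756, -0.9474]  P^-=[0.3942 0.0792; 0.0792 0.3574]  S=[0.6475 0.0349; 0.0349 0.7525]  K=[0.5707 0.0945; -0.0526 0.4805]  nu=[5.0598, 3.4546]  x^+=[1.6384, 0.4464]  P^+=[0.1728 0.0551; 0.0551 0.1836]

x_post = [1.6384, 0.4464]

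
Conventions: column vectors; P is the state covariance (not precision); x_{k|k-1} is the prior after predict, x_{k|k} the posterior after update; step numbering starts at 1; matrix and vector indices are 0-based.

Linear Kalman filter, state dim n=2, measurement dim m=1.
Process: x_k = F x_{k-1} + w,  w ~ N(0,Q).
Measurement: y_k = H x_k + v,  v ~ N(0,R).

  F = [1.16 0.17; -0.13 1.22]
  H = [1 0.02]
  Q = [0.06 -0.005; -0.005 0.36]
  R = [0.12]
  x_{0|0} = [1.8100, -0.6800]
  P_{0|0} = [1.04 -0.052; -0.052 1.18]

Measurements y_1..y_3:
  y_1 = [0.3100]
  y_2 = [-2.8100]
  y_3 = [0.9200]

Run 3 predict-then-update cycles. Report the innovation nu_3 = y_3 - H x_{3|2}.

innov = [3.9135]

step 1: x^-=[1.9840, -1.0649]  P^-=[1.4730 0.0105; 0.0105 2.1504]  S=[1.5943]  K=[0.9241; 0.0335]  nu=[-1.6527]  x^+=[0.4568, -1.1203]  P^+=[0.1117 -0.0389; -0.0389 2.1486]
step 2: x^-=[0.3394, -1.4262]  P^-=[0.2570 0.3695; 0.3695 3.5722]  S=[0.3932]  K=[0.6724; 1.1215]  nu=[-3.1209]  x^+=[-1.7590, -4.9262]  P^+=[0.0792 0.0730; 0.0730 3.0777]
step 3: x^-=[-2.8779, -5.7813]  P^-=[0.2844 0.7231; 0.7231 4.9190]  S=[0.4352]  K=[0.6865; 1.8874]  nu=[3.9135]  x^+=[-0.1911, 1.6051]  P^+=[0.0792 0.1591; 0.1591 3.3686]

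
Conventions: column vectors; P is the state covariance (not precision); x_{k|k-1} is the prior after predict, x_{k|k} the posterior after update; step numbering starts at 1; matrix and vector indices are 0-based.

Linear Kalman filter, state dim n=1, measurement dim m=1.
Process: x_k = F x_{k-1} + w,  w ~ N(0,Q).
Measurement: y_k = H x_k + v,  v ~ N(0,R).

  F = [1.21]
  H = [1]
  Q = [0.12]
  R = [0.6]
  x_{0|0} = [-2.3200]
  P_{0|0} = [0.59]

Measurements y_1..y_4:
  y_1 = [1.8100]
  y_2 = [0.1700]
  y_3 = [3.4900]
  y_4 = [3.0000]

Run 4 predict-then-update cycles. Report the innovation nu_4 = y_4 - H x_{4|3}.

innov = [0.8283]

step 1: x^-=[-2.8072]  P^-=[0.9838]  S=[1.5838]  K=[0.6212]  nu=[4.6172]  x^+=[0.0609]  P^+=[0.3727]
step 2: x^-=[0.0736]  P^-=[0.6657]  S=[1.2657]  K=[0.5259]  nu=[0.0964]  x^+=[0.1243]  P^+=[0.3156]
step 3: x^-=[0.1504]  P^-=[0.5820]  S=[1.1820]  K=[0.4924]  nu=[3.3396]  x^+=[1.7948]  P^+=[0.2954]
step 4: x^-=[2.1717]  P^-=[0.5525]  S=[1.1525]  K=[0.4794]  nu=[0.8283]  x^+=[2.5688]  P^+=[0.2876]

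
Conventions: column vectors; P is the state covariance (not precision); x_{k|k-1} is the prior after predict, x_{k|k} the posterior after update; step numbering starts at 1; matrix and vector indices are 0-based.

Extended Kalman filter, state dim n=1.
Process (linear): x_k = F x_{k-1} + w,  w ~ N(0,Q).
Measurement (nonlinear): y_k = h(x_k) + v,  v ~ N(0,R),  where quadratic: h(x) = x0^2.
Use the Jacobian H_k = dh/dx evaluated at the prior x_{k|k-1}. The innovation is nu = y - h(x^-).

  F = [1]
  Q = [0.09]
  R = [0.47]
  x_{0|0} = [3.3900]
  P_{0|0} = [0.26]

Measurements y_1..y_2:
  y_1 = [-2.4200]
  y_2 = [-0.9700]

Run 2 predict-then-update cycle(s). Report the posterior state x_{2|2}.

step 1: x^-=[3.3900]  P^-=[0.3500]  H_jac=[6.7800]  S=[16.5589]  K=[0.1433]  nu=[-13.9121]  x^+=[1.3963]  P^+=[0.0099]
step 2: x^-=[1.3963]  P^-=[0.0999]  H_jac=[2.7926]  S=[1.2494]  K=[0.2234]  nu=[-2.9197]  x^+=[0.7441]  P^+=[0.0376]

x_post = [0.7441]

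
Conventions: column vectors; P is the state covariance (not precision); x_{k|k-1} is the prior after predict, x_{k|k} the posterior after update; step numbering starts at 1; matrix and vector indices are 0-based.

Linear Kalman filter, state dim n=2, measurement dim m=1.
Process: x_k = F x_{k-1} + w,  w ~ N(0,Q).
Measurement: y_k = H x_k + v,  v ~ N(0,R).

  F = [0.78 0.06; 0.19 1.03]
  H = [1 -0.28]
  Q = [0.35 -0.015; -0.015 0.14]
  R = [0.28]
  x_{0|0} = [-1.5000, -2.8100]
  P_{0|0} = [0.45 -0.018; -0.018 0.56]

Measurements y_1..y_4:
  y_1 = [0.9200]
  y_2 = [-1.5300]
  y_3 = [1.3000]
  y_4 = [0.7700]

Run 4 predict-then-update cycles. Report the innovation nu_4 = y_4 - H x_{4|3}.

step 1: x^-=[-1.3386, -3.1793]  P^-=[0.6241 0.0716; 0.0716 0.7433]  S=[0.9223]  K=[0.6550; -0.1480]  nu=[1.3684]  x^+=[-0.4424, -3.3818]  P^+=[0.2285 0.1610; 0.1610 0.7231]
step 2: x^-=[-0.5479, -3.5673]  P^-=[0.5067 0.1948; 0.1948 0.9784]  S=[0.7543]  K=[0.5994; -0.1050]  nu=[-1.9809]  x^+=[-1.7353, -3.3593]  P^+=[0.2357 0.2422; 0.2422 0.9701]
step 3: x^-=[-1.5551, -3.7898]  P^-=[0.5195 0.2772; 0.2772 1.2725]  S=[0.7440]  K=[0.5939; -0.1062]  nu=[1.7940]  x^+=[-0.4896, -3.9804]  P^+=[0.2571 0.3242; 0.3242 1.2641]
step 4: x^-=[-0.6207, -4.1929]  P^-=[0.5413 0.3654; 0.3654 1.6172]  S=[0.7435]  K=[0.5905; -0.1176]  nu=[0.2167]  x^+=[-0.4928, -4.2184]  P^+=[0.2821 0.4170; 0.4170 1.6070]

innov = [0.2167]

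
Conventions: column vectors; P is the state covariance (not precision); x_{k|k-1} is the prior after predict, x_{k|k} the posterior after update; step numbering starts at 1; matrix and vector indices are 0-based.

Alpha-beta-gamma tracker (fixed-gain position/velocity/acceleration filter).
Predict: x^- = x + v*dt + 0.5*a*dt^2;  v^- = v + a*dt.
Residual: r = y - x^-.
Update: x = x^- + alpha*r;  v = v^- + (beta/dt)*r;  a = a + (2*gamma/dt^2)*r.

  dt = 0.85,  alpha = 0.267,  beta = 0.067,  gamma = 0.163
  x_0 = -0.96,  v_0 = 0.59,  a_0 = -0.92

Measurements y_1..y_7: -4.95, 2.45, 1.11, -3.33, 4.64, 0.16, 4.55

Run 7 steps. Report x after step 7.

step 1: x_pred=-0.7909  r=-4.1592  x^+=-1.9013  v^+=-0.5198  a^+=-2.7967
step 2: x_pred=-3.3535  r=5.8035  x^+=-1.8040  v^+=-2.4395  a^+=-0.1781
step 3: x_pred=-3.9419  r=5.0519  x^+=-2.5930  v^+=-2.1927  a^+=2.1014
step 4: x_pred=-3.6977  r=0.3677  x^+=-3.5995  v^+=-0.3775  a^+=2.2673
step 5: x_pred=-3.1013  r=7.7413  x^+=-1.0344  v^+=2.1599  a^+=5.7603
step 6: x_pred=2.8825  r=-2.7225  x^+=2.1556  v^+=6.8416  a^+=4.5319
step 7: x_pred=9.6080  r=-5.0580  x^+=8.2575  v^+=10.2950  a^+=2.2496

x_post = 8.2575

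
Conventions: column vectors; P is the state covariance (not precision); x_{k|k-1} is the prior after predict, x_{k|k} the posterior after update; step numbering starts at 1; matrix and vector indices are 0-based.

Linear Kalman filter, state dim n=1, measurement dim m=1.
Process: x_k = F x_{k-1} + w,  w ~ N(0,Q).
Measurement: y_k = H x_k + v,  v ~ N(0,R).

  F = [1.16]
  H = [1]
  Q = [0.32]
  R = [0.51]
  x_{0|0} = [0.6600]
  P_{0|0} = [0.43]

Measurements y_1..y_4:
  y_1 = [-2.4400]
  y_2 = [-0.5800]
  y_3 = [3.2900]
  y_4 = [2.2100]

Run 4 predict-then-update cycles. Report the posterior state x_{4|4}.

x_post = [2.0095]

step 1: x^-=[0.7656]  P^-=[0.8986]  S=[1.4086]  K=[0.6379]  nu=[-3.2056]  x^+=[-1.2794]  P^+=[0.3253]
step 2: x^-=[-1.4841]  P^-=[0.7578]  S=[1.2678]  K=[0.5977]  nu=[0.9041]  x^+=[-0.9437]  P^+=[0.3048]
step 3: x^-=[-1.0947]  P^-=[0.7302]  S=[1.2402]  K=[0.5888]  nu=[4.3847]  x^+=[1.4869]  P^+=[0.3003]
step 4: x^-=[1.7248]  P^-=[0.7240]  S=[1.2340]  K=[0.5867]  nu=[0.4852]  x^+=[2.0095]  P^+=[0.2992]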